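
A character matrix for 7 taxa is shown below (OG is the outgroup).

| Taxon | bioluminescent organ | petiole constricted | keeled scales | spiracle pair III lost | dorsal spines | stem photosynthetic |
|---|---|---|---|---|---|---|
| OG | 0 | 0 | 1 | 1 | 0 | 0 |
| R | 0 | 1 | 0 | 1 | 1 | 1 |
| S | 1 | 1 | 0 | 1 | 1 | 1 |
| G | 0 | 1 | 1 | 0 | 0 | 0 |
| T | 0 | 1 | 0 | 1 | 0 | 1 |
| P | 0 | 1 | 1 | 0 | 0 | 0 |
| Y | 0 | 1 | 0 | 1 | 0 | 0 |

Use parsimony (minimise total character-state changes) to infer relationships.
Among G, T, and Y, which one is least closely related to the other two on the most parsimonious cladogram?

Character polarity is set by the outgroup: the derived state is whichever differs from the outgroup's state, so for keeled scales, spiracle pair III lost the derived state is '0', and for the remaining characters it is '1'.
bioluminescent organ: derived state '1' in S only — an autapomorphy, so it tells us nothing about relationships among taxa.
petiole constricted (derived state '1') is shared by all ingroup taxa — unites the whole ingroup.
keeled scales: derived state '0' in R, S, T, and Y only — synapomorphy for {R, S, T, Y}.
Only G and P show the derived state '0' for spiracle pair III lost, supporting them as a clade.
dorsal spines (derived state '1') is shared by R and S — a synapomorphy uniting that clade.
stem photosynthetic: derived state '1' in R, S, and T only — synapomorphy for {R, S, T}.
Most parsimonious ingroup topology: ((((R,S),T),Y),(G,P)).
Y and T share a more recent common ancestor with each other than either does with G, so G is the least closely related of the three.

G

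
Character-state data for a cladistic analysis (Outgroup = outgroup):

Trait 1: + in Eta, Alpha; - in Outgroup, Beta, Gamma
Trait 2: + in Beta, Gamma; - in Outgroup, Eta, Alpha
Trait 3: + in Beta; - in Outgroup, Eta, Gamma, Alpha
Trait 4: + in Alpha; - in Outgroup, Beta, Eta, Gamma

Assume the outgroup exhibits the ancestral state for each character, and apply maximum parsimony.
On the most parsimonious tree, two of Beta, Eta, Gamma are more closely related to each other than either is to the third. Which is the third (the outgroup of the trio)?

Eta

The outgroup has state '-' for every character, so '+' is the derived state throughout.
Trait 1: derived state '+' in Alpha and Eta only — synapomorphy for {Alpha, Eta}.
Only Beta and Gamma show the derived state '+' for Trait 2, supporting them as a clade.
Trait 3 (derived state '+') is unique to Beta (autapomorphy; uninformative for grouping).
Trait 4: derived state '+' in Alpha only — an autapomorphy, so it tells us nothing about relationships among taxa.
Most parsimonious ingroup topology: ((Beta,Gamma),(Eta,Alpha)).
Beta and Gamma share a more recent common ancestor with each other than either does with Eta, so Eta is the least closely related of the three.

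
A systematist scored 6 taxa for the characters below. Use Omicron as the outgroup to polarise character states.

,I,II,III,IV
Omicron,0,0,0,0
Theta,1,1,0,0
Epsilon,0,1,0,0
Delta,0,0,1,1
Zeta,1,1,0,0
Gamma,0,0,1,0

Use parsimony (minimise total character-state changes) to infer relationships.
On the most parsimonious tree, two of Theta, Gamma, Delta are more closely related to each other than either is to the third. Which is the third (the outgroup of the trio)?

Theta

The outgroup has state '0' for every character, so '1' is the derived state throughout.
Only Theta and Zeta show the derived state '1' for I, supporting them as a clade.
II: derived state '1' in Epsilon, Theta, and Zeta only — synapomorphy for {Epsilon, Theta, Zeta}.
Only Delta and Gamma show the derived state '1' for III, supporting them as a clade.
IV: derived state '1' in Delta only — an autapomorphy, so it tells us nothing about relationships among taxa.
Most parsimonious ingroup topology: (((Theta,Zeta),Epsilon),(Delta,Gamma)).
Delta and Gamma share a more recent common ancestor with each other than either does with Theta, so Theta is the least closely related of the three.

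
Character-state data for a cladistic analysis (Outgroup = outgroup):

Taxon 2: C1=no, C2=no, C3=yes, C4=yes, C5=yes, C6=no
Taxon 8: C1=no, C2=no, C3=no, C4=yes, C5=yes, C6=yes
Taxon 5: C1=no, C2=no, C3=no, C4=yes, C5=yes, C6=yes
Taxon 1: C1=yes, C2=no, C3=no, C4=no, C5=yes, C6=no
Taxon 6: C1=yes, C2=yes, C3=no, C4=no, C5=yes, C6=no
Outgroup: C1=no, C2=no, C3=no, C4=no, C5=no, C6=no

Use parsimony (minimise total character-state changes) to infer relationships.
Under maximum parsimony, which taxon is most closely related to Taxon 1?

The outgroup has state 'no' for every character, so 'yes' is the derived state throughout.
C1 (derived state 'yes') is shared by Taxon 1 and Taxon 6 — a synapomorphy uniting that clade.
C2 (derived state 'yes') is unique to Taxon 6 (autapomorphy; uninformative for grouping).
C3: derived state 'yes' in Taxon 2 only — an autapomorphy, so it tells us nothing about relationships among taxa.
Only Taxon 2, Taxon 5, and Taxon 8 show the derived state 'yes' for C4, supporting them as a clade.
All ingroup taxa share the derived state 'yes' for C5; it defines the ingroup but does not resolve relationships within it.
Only Taxon 5 and Taxon 8 show the derived state 'yes' for C6, supporting them as a clade.
Most parsimonious ingroup topology: ((Taxon 6,Taxon 1),((Taxon 5,Taxon 8),Taxon 2)).
Taxon 1 and Taxon 6 form a cherry on this tree, so they are sister taxa.

Taxon 6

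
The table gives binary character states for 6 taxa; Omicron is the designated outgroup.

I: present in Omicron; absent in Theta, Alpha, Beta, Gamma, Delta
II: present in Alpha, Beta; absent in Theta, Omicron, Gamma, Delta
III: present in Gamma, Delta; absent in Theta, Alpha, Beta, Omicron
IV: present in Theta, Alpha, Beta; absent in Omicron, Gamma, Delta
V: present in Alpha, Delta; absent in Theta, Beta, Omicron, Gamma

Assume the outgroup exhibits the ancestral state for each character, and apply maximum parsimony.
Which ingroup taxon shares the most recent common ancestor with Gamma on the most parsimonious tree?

Delta

Character polarity is set by the outgroup: the derived state is whichever differs from the outgroup's state, so for I the derived state is 'absent', and for the remaining characters it is 'present'.
I (derived state 'absent') is shared by all ingroup taxa — unites the whole ingroup.
II (derived state 'present') is shared by Alpha and Beta — a synapomorphy uniting that clade.
III: derived state 'present' in Delta and Gamma only — synapomorphy for {Delta, Gamma}.
Only Alpha, Beta, and Theta show the derived state 'present' for IV, supporting them as a clade.
V (state 'present') occurs in Alpha and Delta but conflicts with the nesting implied by the other characters — most parsimoniously interpreted as homoplasy.
Most parsimonious ingroup topology: (((Alpha,Beta),Theta),(Gamma,Delta)).
Gamma and Delta form a cherry on this tree, so they are sister taxa.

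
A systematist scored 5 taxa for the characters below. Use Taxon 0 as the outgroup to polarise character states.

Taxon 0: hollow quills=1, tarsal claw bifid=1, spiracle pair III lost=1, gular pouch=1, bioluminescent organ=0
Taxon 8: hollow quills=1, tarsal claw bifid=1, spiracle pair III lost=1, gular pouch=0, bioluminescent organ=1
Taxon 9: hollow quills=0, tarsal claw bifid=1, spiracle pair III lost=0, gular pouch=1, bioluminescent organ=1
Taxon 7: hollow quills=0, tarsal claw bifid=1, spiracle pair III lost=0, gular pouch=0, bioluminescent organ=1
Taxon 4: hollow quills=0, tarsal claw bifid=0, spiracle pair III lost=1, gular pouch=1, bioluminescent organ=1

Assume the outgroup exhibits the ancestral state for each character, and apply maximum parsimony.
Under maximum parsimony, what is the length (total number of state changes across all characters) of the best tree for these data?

6

Character polarity is set by the outgroup: the derived state is whichever differs from the outgroup's state, so for hollow quills, tarsal claw bifid, spiracle pair III lost, gular pouch the derived state is '0', and for the remaining characters it is '1'.
hollow quills: derived state '0' in Taxon 4, Taxon 7, and Taxon 9 only — synapomorphy for {Taxon 4, Taxon 7, Taxon 9}.
tarsal claw bifid (derived state '0') is unique to Taxon 4 (autapomorphy; uninformative for grouping).
spiracle pair III lost (derived state '0') is shared by Taxon 7 and Taxon 9 — a synapomorphy uniting that clade.
gular pouch groups Taxon 7 and Taxon 8, which is incompatible with the clades supported by the remaining characters; treating it as convergent (homoplasy) costs fewer steps than any alternative tree.
bioluminescent organ (derived state '1') is shared by all ingroup taxa — unites the whole ingroup.
Most parsimonious ingroup topology: (Taxon 8,((Taxon 9,Taxon 7),Taxon 4)).
Changes per character on this tree: hollow quills: 1; tarsal claw bifid: 1; spiracle pair III lost: 1; gular pouch: 2; bioluminescent organ: 1.
Total = 6.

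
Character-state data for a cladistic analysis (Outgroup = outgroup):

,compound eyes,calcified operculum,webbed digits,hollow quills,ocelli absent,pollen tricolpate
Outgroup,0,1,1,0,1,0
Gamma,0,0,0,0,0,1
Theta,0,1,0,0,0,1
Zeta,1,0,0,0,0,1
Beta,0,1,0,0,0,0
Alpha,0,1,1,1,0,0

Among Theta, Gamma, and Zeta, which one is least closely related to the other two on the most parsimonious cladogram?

Theta

Character polarity is set by the outgroup: the derived state is whichever differs from the outgroup's state, so for calcified operculum, webbed digits, ocelli absent the derived state is '0', and for the remaining characters it is '1'.
compound eyes: derived state '1' in Zeta only — an autapomorphy, so it tells us nothing about relationships among taxa.
calcified operculum (derived state '0') is shared by Gamma and Zeta — a synapomorphy uniting that clade.
webbed digits: derived state '0' in Beta, Gamma, Theta, and Zeta only — synapomorphy for {Beta, Gamma, Theta, Zeta}.
hollow quills (derived state '1') is unique to Alpha (autapomorphy; uninformative for grouping).
All ingroup taxa share the derived state '0' for ocelli absent; it defines the ingroup but does not resolve relationships within it.
pollen tricolpate (derived state '1') is shared by Gamma, Theta, and Zeta — a synapomorphy uniting that clade.
Most parsimonious ingroup topology: (Alpha,(((Zeta,Gamma),Theta),Beta)).
Gamma and Zeta share a more recent common ancestor with each other than either does with Theta, so Theta is the least closely related of the three.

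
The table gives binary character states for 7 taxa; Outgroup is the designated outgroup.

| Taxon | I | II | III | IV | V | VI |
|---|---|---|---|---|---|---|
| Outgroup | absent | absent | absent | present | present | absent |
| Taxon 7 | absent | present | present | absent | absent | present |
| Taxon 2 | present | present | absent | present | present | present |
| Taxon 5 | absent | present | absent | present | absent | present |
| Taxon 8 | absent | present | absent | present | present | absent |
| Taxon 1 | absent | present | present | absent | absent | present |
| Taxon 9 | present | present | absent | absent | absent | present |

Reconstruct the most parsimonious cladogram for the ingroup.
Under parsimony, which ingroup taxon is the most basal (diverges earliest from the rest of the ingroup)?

Taxon 8

Character polarity is set by the outgroup: the derived state is whichever differs from the outgroup's state, so for IV, V the derived state is 'absent', and for the remaining characters it is 'present'.
I (state 'present') occurs in Taxon 2 and Taxon 9 but conflicts with the nesting implied by the other characters — most parsimoniously interpreted as homoplasy.
II (derived state 'present') is shared by all ingroup taxa — unites the whole ingroup.
Only Taxon 1 and Taxon 7 show the derived state 'present' for III, supporting them as a clade.
IV (derived state 'absent') is shared by Taxon 1, Taxon 7, and Taxon 9 — a synapomorphy uniting that clade.
Only Taxon 1, Taxon 5, Taxon 7, and Taxon 9 show the derived state 'absent' for V, supporting them as a clade.
VI (derived state 'present') is shared by Taxon 1, Taxon 2, Taxon 5, Taxon 7, and Taxon 9 — a synapomorphy uniting that clade.
Most parsimonious ingroup topology: (((((Taxon 7,Taxon 1),Taxon 9),Taxon 5),Taxon 2),Taxon 8).
Taxon 8 is sister to the clade containing all other ingroup taxa, so it is the earliest-diverging (most basal) ingroup lineage.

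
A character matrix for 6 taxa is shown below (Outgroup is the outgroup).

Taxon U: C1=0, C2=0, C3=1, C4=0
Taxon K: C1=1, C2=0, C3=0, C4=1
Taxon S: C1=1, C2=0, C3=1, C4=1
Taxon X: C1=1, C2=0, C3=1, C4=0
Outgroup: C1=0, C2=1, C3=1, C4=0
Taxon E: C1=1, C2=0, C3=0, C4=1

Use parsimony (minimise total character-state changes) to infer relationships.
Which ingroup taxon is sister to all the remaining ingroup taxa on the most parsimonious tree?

Taxon U

Character polarity is set by the outgroup: the derived state is whichever differs from the outgroup's state, so for C2, C3 the derived state is '0', and for the remaining characters it is '1'.
Only Taxon E, Taxon K, Taxon S, and Taxon X show the derived state '1' for C1, supporting them as a clade.
C2 (derived state '0') is shared by all ingroup taxa — unites the whole ingroup.
C3 (derived state '0') is shared by Taxon E and Taxon K — a synapomorphy uniting that clade.
C4 (derived state '1') is shared by Taxon E, Taxon K, and Taxon S — a synapomorphy uniting that clade.
Most parsimonious ingroup topology: ((((Taxon K,Taxon E),Taxon S),Taxon X),Taxon U).
Taxon U is sister to the clade containing all other ingroup taxa, so it is the earliest-diverging (most basal) ingroup lineage.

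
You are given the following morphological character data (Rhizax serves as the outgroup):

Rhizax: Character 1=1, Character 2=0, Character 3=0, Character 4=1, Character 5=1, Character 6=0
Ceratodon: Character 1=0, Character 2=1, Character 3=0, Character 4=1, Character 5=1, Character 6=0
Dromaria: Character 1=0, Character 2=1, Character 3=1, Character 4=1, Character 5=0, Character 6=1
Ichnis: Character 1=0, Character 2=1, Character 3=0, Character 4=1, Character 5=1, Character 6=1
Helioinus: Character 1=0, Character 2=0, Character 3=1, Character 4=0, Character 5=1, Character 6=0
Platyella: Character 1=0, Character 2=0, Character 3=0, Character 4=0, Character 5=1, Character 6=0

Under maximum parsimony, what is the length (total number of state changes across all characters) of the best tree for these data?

7

Character polarity is set by the outgroup: the derived state is whichever differs from the outgroup's state, so for Character 1, Character 4, Character 5 the derived state is '0', and for the remaining characters it is '1'.
Character 1 (derived state '0') is shared by all ingroup taxa — unites the whole ingroup.
Only Ceratodon, Dromaria, and Ichnis show the derived state '1' for Character 2, supporting them as a clade.
Character 3 (state '1') occurs in Dromaria and Helioinus but conflicts with the nesting implied by the other characters — most parsimoniously interpreted as homoplasy.
Character 4 (derived state '0') is shared by Helioinus and Platyella — a synapomorphy uniting that clade.
Character 5 (derived state '0') is unique to Dromaria (autapomorphy; uninformative for grouping).
Character 6: derived state '1' in Dromaria and Ichnis only — synapomorphy for {Dromaria, Ichnis}.
Most parsimonious ingroup topology: ((Ceratodon,(Dromaria,Ichnis)),(Helioinus,Platyella)).
Changes per character on this tree: Character 1: 1; Character 2: 1; Character 3: 2; Character 4: 1; Character 5: 1; Character 6: 1.
Total = 7.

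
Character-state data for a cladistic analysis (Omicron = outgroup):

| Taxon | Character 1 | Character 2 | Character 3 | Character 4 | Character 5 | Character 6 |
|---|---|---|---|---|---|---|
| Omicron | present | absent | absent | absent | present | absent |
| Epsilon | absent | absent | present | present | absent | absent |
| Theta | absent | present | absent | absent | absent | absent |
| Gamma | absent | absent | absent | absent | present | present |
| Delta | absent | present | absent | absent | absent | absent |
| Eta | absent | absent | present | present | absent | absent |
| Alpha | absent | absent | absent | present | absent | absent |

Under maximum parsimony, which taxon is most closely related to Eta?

Epsilon

Character polarity is set by the outgroup: the derived state is whichever differs from the outgroup's state, so for Character 1, Character 5 the derived state is 'absent', and for the remaining characters it is 'present'.
All ingroup taxa share the derived state 'absent' for Character 1; it defines the ingroup but does not resolve relationships within it.
Only Delta and Theta show the derived state 'present' for Character 2, supporting them as a clade.
Character 3: derived state 'present' in Epsilon and Eta only — synapomorphy for {Epsilon, Eta}.
Character 4 (derived state 'present') is shared by Alpha, Epsilon, and Eta — a synapomorphy uniting that clade.
Character 5 (derived state 'absent') is shared by Alpha, Delta, Epsilon, Eta, and Theta — a synapomorphy uniting that clade.
Character 6: derived state 'present' in Gamma only — an autapomorphy, so it tells us nothing about relationships among taxa.
Most parsimonious ingroup topology: ((((Epsilon,Eta),Alpha),(Theta,Delta)),Gamma).
Eta and Epsilon form a cherry on this tree, so they are sister taxa.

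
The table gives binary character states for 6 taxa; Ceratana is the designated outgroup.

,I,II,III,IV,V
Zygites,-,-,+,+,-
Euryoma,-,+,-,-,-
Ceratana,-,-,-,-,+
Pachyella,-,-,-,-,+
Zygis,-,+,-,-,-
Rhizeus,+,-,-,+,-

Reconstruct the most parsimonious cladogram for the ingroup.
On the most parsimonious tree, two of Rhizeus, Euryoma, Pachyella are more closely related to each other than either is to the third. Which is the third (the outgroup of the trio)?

Pachyella

Character polarity is set by the outgroup: the derived state is whichever differs from the outgroup's state, so for V the derived state is '-', and for the remaining characters it is '+'.
I (derived state '+') is unique to Rhizeus (autapomorphy; uninformative for grouping).
II (derived state '+') is shared by Euryoma and Zygis — a synapomorphy uniting that clade.
III: derived state '+' in Zygites only — an autapomorphy, so it tells us nothing about relationships among taxa.
Only Rhizeus and Zygites show the derived state '+' for IV, supporting them as a clade.
V (derived state '-') is shared by Euryoma, Rhizeus, Zygis, and Zygites — a synapomorphy uniting that clade.
Most parsimonious ingroup topology: (((Euryoma,Zygis),(Zygites,Rhizeus)),Pachyella).
Rhizeus and Euryoma share a more recent common ancestor with each other than either does with Pachyella, so Pachyella is the least closely related of the three.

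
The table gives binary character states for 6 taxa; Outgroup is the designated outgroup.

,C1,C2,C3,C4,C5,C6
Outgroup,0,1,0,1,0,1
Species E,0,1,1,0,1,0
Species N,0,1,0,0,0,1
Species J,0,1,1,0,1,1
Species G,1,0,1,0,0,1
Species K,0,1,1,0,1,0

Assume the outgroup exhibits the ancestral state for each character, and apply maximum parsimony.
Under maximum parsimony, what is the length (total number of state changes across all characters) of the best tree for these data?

Character polarity is set by the outgroup: the derived state is whichever differs from the outgroup's state, so for C2, C4, C6 the derived state is '0', and for the remaining characters it is '1'.
C1 (derived state '1') is unique to Species G (autapomorphy; uninformative for grouping).
C2 (derived state '0') is unique to Species G (autapomorphy; uninformative for grouping).
Only Species E, Species G, Species J, and Species K show the derived state '1' for C3, supporting them as a clade.
All ingroup taxa share the derived state '0' for C4; it defines the ingroup but does not resolve relationships within it.
C5: derived state '1' in Species E, Species J, and Species K only — synapomorphy for {Species E, Species J, Species K}.
C6: derived state '0' in Species E and Species K only — synapomorphy for {Species E, Species K}.
Most parsimonious ingroup topology: ((((Species E,Species K),Species J),Species G),Species N).
Changes per character on this tree: C1: 1; C2: 1; C3: 1; C4: 1; C5: 1; C6: 1.
Total = 6.

6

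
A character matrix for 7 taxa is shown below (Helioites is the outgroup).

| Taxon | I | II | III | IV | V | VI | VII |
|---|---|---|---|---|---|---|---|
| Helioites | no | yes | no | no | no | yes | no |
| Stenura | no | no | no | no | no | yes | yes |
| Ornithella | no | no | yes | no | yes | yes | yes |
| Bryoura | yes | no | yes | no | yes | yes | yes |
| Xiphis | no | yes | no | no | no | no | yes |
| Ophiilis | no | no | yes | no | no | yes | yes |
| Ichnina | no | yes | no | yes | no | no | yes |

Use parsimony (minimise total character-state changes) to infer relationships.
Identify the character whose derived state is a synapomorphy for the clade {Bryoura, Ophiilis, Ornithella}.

III

Character polarity is set by the outgroup: the derived state is whichever differs from the outgroup's state, so for II, VI the derived state is 'no', and for the remaining characters it is 'yes'.
I: derived state 'yes' in Bryoura only — an autapomorphy, so it tells us nothing about relationships among taxa.
II (derived state 'no') is shared by Bryoura, Ophiilis, Ornithella, and Stenura — a synapomorphy uniting that clade.
III (derived state 'yes') is shared by Bryoura, Ophiilis, and Ornithella — a synapomorphy uniting that clade.
IV (derived state 'yes') is unique to Ichnina (autapomorphy; uninformative for grouping).
V: derived state 'yes' in Bryoura and Ornithella only — synapomorphy for {Bryoura, Ornithella}.
Only Ichnina and Xiphis show the derived state 'no' for VI, supporting them as a clade.
VII (derived state 'yes') is shared by all ingroup taxa — unites the whole ingroup.
Most parsimonious ingroup topology: ((Stenura,((Ornithella,Bryoura),Ophiilis)),(Xiphis,Ichnina)).
The clade {Bryoura, Ophiilis, Ornithella} is supported by III: its derived state 'yes' occurs in exactly those taxa and in no other taxon (including the outgroup).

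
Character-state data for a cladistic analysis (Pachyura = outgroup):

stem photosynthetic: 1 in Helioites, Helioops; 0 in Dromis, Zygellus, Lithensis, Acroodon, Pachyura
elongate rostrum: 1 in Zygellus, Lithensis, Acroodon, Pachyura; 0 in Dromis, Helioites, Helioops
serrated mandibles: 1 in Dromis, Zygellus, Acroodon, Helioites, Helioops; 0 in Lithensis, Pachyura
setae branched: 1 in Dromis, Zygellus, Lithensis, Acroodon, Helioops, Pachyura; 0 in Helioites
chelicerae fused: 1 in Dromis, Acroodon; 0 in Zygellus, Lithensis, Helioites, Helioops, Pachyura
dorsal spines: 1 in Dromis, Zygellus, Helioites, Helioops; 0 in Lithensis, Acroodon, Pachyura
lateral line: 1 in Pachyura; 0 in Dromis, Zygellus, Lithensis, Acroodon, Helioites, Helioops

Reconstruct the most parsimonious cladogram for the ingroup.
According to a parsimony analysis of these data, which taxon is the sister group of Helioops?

Helioites

Character polarity is set by the outgroup: the derived state is whichever differs from the outgroup's state, so for elongate rostrum, setae branched, lateral line the derived state is '0', and for the remaining characters it is '1'.
stem photosynthetic (derived state '1') is shared by Helioites and Helioops — a synapomorphy uniting that clade.
elongate rostrum: derived state '0' in Dromis, Helioites, and Helioops only — synapomorphy for {Dromis, Helioites, Helioops}.
serrated mandibles: derived state '1' in Acroodon, Dromis, Helioites, Helioops, and Zygellus only — synapomorphy for {Acroodon, Dromis, Helioites, Helioops, Zygellus}.
setae branched (derived state '0') is unique to Helioites (autapomorphy; uninformative for grouping).
chelicerae fused (state '1') occurs in Acroodon and Dromis but conflicts with the nesting implied by the other characters — most parsimoniously interpreted as homoplasy.
Only Dromis, Helioites, Helioops, and Zygellus show the derived state '1' for dorsal spines, supporting them as a clade.
lateral line (derived state '0') is shared by all ingroup taxa — unites the whole ingroup.
Most parsimonious ingroup topology: ((Acroodon,(((Helioops,Helioites),Dromis),Zygellus)),Lithensis).
Helioops and Helioites form a cherry on this tree, so they are sister taxa.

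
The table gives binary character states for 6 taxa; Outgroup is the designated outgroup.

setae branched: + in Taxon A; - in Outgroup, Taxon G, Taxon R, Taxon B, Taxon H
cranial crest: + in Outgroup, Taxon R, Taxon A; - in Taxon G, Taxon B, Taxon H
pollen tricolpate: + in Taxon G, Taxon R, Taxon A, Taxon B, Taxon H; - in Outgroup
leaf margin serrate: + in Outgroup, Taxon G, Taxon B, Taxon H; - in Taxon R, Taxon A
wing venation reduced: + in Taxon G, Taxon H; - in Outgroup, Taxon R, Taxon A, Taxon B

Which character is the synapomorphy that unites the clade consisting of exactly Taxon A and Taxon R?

Character polarity is set by the outgroup: the derived state is whichever differs from the outgroup's state, so for cranial crest, leaf margin serrate the derived state is '-', and for the remaining characters it is '+'.
setae branched (derived state '+') is unique to Taxon A (autapomorphy; uninformative for grouping).
Only Taxon B, Taxon G, and Taxon H show the derived state '-' for cranial crest, supporting them as a clade.
pollen tricolpate (derived state '+') is shared by all ingroup taxa — unites the whole ingroup.
leaf margin serrate (derived state '-') is shared by Taxon A and Taxon R — a synapomorphy uniting that clade.
wing venation reduced (derived state '+') is shared by Taxon G and Taxon H — a synapomorphy uniting that clade.
Most parsimonious ingroup topology: (((Taxon G,Taxon H),Taxon B),(Taxon R,Taxon A)).
The clade {Taxon A, Taxon R} is supported by leaf margin serrate: its derived state '-' occurs in exactly those taxa and in no other taxon (including the outgroup).

leaf margin serrate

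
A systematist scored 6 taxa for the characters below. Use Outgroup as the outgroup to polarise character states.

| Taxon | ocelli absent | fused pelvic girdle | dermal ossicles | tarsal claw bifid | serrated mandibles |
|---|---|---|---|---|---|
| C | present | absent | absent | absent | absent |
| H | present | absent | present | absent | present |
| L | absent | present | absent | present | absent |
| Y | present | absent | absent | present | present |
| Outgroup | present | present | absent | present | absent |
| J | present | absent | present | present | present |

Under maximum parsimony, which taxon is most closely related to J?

H

Character polarity is set by the outgroup: the derived state is whichever differs from the outgroup's state, so for ocelli absent, fused pelvic girdle, tarsal claw bifid the derived state is 'absent', and for the remaining characters it is 'present'.
ocelli absent (derived state 'absent') is unique to L (autapomorphy; uninformative for grouping).
Only C, H, J, and Y show the derived state 'absent' for fused pelvic girdle, supporting them as a clade.
Only H and J show the derived state 'present' for dermal ossicles, supporting them as a clade.
tarsal claw bifid groups C and H, which is incompatible with the clades supported by the remaining characters; treating it as convergent (homoplasy) costs fewer steps than any alternative tree.
serrated mandibles: derived state 'present' in H, J, and Y only — synapomorphy for {H, J, Y}.
Most parsimonious ingroup topology: ((C,(Y,(J,H))),L).
J and H form a cherry on this tree, so they are sister taxa.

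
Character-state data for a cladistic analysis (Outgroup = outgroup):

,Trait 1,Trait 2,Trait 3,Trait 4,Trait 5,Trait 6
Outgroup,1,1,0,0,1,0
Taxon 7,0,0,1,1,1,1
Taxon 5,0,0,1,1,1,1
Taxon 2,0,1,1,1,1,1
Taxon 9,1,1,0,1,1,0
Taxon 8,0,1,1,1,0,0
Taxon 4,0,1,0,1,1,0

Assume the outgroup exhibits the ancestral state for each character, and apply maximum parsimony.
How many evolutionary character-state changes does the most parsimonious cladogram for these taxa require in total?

6

Character polarity is set by the outgroup: the derived state is whichever differs from the outgroup's state, so for Trait 1, Trait 2, Trait 5 the derived state is '0', and for the remaining characters it is '1'.
Trait 1: derived state '0' in Taxon 2, Taxon 4, Taxon 5, Taxon 7, and Taxon 8 only — synapomorphy for {Taxon 2, Taxon 4, Taxon 5, Taxon 7, Taxon 8}.
Trait 2 (derived state '0') is shared by Taxon 5 and Taxon 7 — a synapomorphy uniting that clade.
Trait 3: derived state '1' in Taxon 2, Taxon 5, Taxon 7, and Taxon 8 only — synapomorphy for {Taxon 2, Taxon 5, Taxon 7, Taxon 8}.
Trait 4 (derived state '1') is shared by all ingroup taxa — unites the whole ingroup.
Trait 5 (derived state '0') is unique to Taxon 8 (autapomorphy; uninformative for grouping).
Trait 6: derived state '1' in Taxon 2, Taxon 5, and Taxon 7 only — synapomorphy for {Taxon 2, Taxon 5, Taxon 7}.
Most parsimonious ingroup topology: (((((Taxon 7,Taxon 5),Taxon 2),Taxon 8),Taxon 4),Taxon 9).
Changes per character on this tree: Trait 1: 1; Trait 2: 1; Trait 3: 1; Trait 4: 1; Trait 5: 1; Trait 6: 1.
Total = 6.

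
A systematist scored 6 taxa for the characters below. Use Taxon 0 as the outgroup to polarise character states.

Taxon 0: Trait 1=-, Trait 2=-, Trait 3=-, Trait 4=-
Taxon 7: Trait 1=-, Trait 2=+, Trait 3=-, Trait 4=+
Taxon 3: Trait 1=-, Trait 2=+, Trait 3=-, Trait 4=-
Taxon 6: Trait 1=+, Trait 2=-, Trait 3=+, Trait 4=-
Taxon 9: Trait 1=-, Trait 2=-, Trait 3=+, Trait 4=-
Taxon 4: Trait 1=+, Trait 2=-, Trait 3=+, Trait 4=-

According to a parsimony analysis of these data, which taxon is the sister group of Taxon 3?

Taxon 7

The outgroup has state '-' for every character, so '+' is the derived state throughout.
Trait 1: derived state '+' in Taxon 4 and Taxon 6 only — synapomorphy for {Taxon 4, Taxon 6}.
Trait 2 (derived state '+') is shared by Taxon 3 and Taxon 7 — a synapomorphy uniting that clade.
Only Taxon 4, Taxon 6, and Taxon 9 show the derived state '+' for Trait 3, supporting them as a clade.
Trait 4: derived state '+' in Taxon 7 only — an autapomorphy, so it tells us nothing about relationships among taxa.
Most parsimonious ingroup topology: ((Taxon 7,Taxon 3),((Taxon 6,Taxon 4),Taxon 9)).
Taxon 3 and Taxon 7 form a cherry on this tree, so they are sister taxa.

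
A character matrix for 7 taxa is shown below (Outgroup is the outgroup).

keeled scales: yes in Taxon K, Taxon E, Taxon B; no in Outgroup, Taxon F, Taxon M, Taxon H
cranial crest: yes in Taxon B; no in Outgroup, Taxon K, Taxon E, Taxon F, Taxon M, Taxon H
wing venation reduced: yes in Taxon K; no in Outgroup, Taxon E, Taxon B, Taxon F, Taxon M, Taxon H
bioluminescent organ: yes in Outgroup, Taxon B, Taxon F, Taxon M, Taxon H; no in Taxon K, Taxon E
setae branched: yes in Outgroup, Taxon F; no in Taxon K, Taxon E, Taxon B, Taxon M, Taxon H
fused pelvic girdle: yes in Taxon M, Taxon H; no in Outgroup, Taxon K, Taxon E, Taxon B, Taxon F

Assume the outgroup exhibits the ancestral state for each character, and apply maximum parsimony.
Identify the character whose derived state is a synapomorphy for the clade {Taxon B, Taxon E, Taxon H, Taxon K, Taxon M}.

setae branched

Character polarity is set by the outgroup: the derived state is whichever differs from the outgroup's state, so for bioluminescent organ, setae branched the derived state is 'no', and for the remaining characters it is 'yes'.
Only Taxon B, Taxon E, and Taxon K show the derived state 'yes' for keeled scales, supporting them as a clade.
cranial crest: derived state 'yes' in Taxon B only — an autapomorphy, so it tells us nothing about relationships among taxa.
wing venation reduced: derived state 'yes' in Taxon K only — an autapomorphy, so it tells us nothing about relationships among taxa.
bioluminescent organ: derived state 'no' in Taxon E and Taxon K only — synapomorphy for {Taxon E, Taxon K}.
Only Taxon B, Taxon E, Taxon H, Taxon K, and Taxon M show the derived state 'no' for setae branched, supporting them as a clade.
fused pelvic girdle: derived state 'yes' in Taxon H and Taxon M only — synapomorphy for {Taxon H, Taxon M}.
Most parsimonious ingroup topology: ((((Taxon K,Taxon E),Taxon B),(Taxon M,Taxon H)),Taxon F).
The clade {Taxon B, Taxon E, Taxon H, Taxon K, Taxon M} is supported by setae branched: its derived state 'no' occurs in exactly those taxa and in no other taxon (including the outgroup).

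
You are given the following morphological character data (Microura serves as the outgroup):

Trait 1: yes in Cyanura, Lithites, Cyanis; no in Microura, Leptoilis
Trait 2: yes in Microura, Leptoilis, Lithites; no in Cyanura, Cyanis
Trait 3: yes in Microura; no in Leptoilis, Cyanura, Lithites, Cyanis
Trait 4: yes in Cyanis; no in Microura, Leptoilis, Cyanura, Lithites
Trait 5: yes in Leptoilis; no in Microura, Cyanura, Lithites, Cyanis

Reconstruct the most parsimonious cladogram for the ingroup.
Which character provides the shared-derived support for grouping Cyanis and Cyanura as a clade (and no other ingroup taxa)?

Character polarity is set by the outgroup: the derived state is whichever differs from the outgroup's state, so for Trait 2, Trait 3 the derived state is 'no', and for the remaining characters it is 'yes'.
Only Cyanis, Cyanura, and Lithites show the derived state 'yes' for Trait 1, supporting them as a clade.
Trait 2: derived state 'no' in Cyanis and Cyanura only — synapomorphy for {Cyanis, Cyanura}.
All ingroup taxa share the derived state 'no' for Trait 3; it defines the ingroup but does not resolve relationships within it.
Trait 4 (derived state 'yes') is unique to Cyanis (autapomorphy; uninformative for grouping).
Trait 5: derived state 'yes' in Leptoilis only — an autapomorphy, so it tells us nothing about relationships among taxa.
Most parsimonious ingroup topology: (Leptoilis,((Cyanura,Cyanis),Lithites)).
The clade {Cyanis, Cyanura} is supported by Trait 2: its derived state 'no' occurs in exactly those taxa and in no other taxon (including the outgroup).

Trait 2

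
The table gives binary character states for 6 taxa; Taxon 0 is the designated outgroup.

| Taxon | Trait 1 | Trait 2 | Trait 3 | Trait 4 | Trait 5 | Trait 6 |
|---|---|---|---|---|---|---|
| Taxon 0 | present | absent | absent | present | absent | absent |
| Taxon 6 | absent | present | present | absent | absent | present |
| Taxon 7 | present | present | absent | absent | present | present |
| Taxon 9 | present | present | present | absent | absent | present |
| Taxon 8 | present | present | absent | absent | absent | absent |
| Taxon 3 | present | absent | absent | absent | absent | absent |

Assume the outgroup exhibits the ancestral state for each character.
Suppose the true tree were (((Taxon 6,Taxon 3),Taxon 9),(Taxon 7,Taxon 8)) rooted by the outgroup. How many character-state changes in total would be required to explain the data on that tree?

10

Map each character onto (((Taxon 6,Taxon 3),Taxon 9),(Taxon 7,Taxon 8)) (rooted by Taxon 0) and count the minimum state changes it requires (Fitch parsimony):
Trait 1: 1; Trait 2: 2; Trait 3: 2; Trait 4: 1; Trait 5: 1; Trait 6: 3.
Total tree length = 10.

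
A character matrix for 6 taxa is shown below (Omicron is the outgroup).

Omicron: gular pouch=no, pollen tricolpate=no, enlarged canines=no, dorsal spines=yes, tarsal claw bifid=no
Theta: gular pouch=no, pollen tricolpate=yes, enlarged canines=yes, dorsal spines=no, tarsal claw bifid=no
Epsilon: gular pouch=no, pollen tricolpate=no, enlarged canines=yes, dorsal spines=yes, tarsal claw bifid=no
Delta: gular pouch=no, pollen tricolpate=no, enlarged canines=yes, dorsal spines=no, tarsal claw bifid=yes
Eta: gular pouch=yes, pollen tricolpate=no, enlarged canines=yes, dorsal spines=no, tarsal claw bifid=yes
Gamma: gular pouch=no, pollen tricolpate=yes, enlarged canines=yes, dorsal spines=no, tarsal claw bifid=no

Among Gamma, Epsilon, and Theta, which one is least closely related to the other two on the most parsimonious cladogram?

Epsilon

Character polarity is set by the outgroup: the derived state is whichever differs from the outgroup's state, so for dorsal spines the derived state is 'no', and for the remaining characters it is 'yes'.
gular pouch: derived state 'yes' in Eta only — an autapomorphy, so it tells us nothing about relationships among taxa.
pollen tricolpate (derived state 'yes') is shared by Gamma and Theta — a synapomorphy uniting that clade.
All ingroup taxa share the derived state 'yes' for enlarged canines; it defines the ingroup but does not resolve relationships within it.
dorsal spines: derived state 'no' in Delta, Eta, Gamma, and Theta only — synapomorphy for {Delta, Eta, Gamma, Theta}.
Only Delta and Eta show the derived state 'yes' for tarsal claw bifid, supporting them as a clade.
Most parsimonious ingroup topology: (((Eta,Delta),(Theta,Gamma)),Epsilon).
Gamma and Theta share a more recent common ancestor with each other than either does with Epsilon, so Epsilon is the least closely related of the three.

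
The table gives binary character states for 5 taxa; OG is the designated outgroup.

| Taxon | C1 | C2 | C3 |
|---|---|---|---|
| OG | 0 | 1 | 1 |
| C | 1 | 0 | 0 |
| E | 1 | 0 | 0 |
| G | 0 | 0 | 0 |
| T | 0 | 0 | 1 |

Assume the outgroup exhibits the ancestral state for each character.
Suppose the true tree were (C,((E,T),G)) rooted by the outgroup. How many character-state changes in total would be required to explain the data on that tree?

5

Map each character onto (C,((E,T),G)) (rooted by OG) and count the minimum state changes it requires (Fitch parsimony):
C1: 2; C2: 1; C3: 2.
Total tree length = 5.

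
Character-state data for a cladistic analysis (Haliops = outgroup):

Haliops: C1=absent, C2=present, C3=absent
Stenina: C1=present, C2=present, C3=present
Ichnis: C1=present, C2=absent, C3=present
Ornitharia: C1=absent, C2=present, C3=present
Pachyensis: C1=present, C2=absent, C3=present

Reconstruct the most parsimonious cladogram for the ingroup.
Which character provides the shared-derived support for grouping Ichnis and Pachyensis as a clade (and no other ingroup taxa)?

Character polarity is set by the outgroup: the derived state is whichever differs from the outgroup's state, so for C2 the derived state is 'absent', and for the remaining characters it is 'present'.
C1 (derived state 'present') is shared by Ichnis, Pachyensis, and Stenina — a synapomorphy uniting that clade.
Only Ichnis and Pachyensis show the derived state 'absent' for C2, supporting them as a clade.
C3 (derived state 'present') is shared by all ingroup taxa — unites the whole ingroup.
Most parsimonious ingroup topology: ((Stenina,(Ichnis,Pachyensis)),Ornitharia).
The clade {Ichnis, Pachyensis} is supported by C2: its derived state 'absent' occurs in exactly those taxa and in no other taxon (including the outgroup).

C2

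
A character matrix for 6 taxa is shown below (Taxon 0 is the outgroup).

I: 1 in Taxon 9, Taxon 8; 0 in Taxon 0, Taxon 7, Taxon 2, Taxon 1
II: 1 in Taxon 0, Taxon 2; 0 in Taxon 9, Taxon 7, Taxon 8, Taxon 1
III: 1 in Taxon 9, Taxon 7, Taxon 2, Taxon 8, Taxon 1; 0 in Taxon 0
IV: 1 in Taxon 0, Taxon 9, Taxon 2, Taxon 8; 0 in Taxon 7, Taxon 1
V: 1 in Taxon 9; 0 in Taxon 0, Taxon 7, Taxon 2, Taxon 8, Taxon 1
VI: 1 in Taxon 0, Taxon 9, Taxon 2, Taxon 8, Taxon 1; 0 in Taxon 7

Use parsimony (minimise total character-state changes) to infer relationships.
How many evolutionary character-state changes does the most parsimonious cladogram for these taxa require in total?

Character polarity is set by the outgroup: the derived state is whichever differs from the outgroup's state, so for II, IV, VI the derived state is '0', and for the remaining characters it is '1'.
I: derived state '1' in Taxon 8 and Taxon 9 only — synapomorphy for {Taxon 8, Taxon 9}.
II (derived state '0') is shared by Taxon 1, Taxon 7, Taxon 8, and Taxon 9 — a synapomorphy uniting that clade.
All ingroup taxa share the derived state '1' for III; it defines the ingroup but does not resolve relationships within it.
IV (derived state '0') is shared by Taxon 1 and Taxon 7 — a synapomorphy uniting that clade.
V: derived state '1' in Taxon 9 only — an autapomorphy, so it tells us nothing about relationships among taxa.
VI: derived state '0' in Taxon 7 only — an autapomorphy, so it tells us nothing about relationships among taxa.
Most parsimonious ingroup topology: (((Taxon 9,Taxon 8),(Taxon 7,Taxon 1)),Taxon 2).
Changes per character on this tree: I: 1; II: 1; III: 1; IV: 1; V: 1; VI: 1.
Total = 6.

6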